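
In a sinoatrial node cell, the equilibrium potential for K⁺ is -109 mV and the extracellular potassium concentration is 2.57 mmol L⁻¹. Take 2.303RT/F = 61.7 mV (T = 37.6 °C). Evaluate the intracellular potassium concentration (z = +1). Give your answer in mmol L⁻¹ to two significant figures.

150 mmol L⁻¹

Nernst: E = (61.7/1) · log₁₀([out]/[in]), so log₁₀([out]/[in]) = -109.0 × 1 / 61.7 = -1.7666.
[out]/[in] = 10^(-1.7666) = 0.01712.
[in] = 2.57 / 0.01712 = 150.2 mmol L⁻¹.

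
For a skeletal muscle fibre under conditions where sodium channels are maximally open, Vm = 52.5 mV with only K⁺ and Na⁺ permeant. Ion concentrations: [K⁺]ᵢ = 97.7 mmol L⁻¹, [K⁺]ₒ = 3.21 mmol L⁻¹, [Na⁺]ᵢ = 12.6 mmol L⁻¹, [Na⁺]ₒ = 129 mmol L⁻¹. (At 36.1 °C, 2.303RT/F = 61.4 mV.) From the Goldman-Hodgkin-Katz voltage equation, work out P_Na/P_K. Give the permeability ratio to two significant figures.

18

Let α = P_Na/P_K. GHK: Vm = 61.4·log₁₀[(Kₒ + α·Naₒ)/(Kᵢ + α·Naᵢ)].
10^(Vm/61.4) = 10^(52.5/61.4) = 7.1622
So 7.1622·(Kᵢ + α·Naᵢ) = Kₒ + α·Naₒ → α = (7.1622·97.7 − 3.21) / (129.0 − 7.1622·12.6)
α = (699.8 − 3.21) / (129.0 − 90.24) = 696.5/38.76 = 17.97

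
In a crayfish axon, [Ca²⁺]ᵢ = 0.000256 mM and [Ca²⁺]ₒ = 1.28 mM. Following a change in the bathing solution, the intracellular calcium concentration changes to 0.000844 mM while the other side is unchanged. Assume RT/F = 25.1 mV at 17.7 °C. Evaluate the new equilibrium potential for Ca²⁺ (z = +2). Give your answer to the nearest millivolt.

92 mV

After the shift: [Ca²⁺]_out = 1.28, [Ca²⁺]_in = 0.000844 mM.
E_new = (25.1/2)·ln(1.28/0.000844) = 12.55 · (7.3242) = 91.92 mV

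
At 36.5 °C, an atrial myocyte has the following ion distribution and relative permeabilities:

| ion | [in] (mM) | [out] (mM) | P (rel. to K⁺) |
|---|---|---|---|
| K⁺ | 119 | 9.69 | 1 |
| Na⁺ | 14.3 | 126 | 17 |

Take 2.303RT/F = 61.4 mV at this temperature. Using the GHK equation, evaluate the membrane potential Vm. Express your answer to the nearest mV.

Vm = 61.4 · log₁₀[(Σ P·[cation]ₒ + Σ P·[anion]ᵢ) / (Σ P·[cation]ᵢ + Σ P·[anion]ₒ)]
Numerator = 1×9.69 + 17×126 = 2152
Denominator = 1×119 + 17×14.3 = 362.1
Vm = 61.4 · log₁₀(5.9423) = 61.4 × (0.7740) = 47.52 mV

48 mV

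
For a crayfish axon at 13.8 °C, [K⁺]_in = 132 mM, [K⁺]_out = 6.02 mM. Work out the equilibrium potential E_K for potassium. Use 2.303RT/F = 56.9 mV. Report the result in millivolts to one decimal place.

E = (56.9/z) · log₁₀([K⁺]_out/[K⁺]_in) with z = +1.
= (56.9/1) · log₁₀(6.02/132) = 56.90 · log₁₀(0.04561)
= 56.90 · (-1.3410) = -76.30 mV

-76.3 mV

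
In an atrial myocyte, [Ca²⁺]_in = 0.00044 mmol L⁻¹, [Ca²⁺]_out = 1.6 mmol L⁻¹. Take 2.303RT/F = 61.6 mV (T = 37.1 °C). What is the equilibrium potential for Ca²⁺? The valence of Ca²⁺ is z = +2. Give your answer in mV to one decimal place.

109.7 mV

E = (61.6/z) · log₁₀([Ca²⁺]_out/[Ca²⁺]_in) with z = +2.
= (61.6/2) · log₁₀(1.6/0.00044) = 30.80 · log₁₀(3636)
= 30.80 · (3.5607) = 109.67 mV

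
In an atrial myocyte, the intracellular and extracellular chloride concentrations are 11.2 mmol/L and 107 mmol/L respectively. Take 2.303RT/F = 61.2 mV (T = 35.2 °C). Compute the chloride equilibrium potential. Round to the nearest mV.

-60 mV

E = (61.2/z) · log₁₀([Cl⁻]_out/[Cl⁻]_in) with z = -1.
For an anion, dividing by z = -1 reverses the sign.
= (61.2/-1) · log₁₀(107/11.2) = -61.20 · log₁₀(9.554)
= -61.20 · (0.9802) = -59.99 mV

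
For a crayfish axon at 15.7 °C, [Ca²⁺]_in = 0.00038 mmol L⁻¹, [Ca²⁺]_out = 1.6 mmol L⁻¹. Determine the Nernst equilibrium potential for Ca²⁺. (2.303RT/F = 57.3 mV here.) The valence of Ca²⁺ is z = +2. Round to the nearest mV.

104 mV

E = (57.3/z) · log₁₀([Ca²⁺]_out/[Ca²⁺]_in) with z = +2.
= (57.3/2) · log₁₀(1.6/0.00038) = 28.65 · log₁₀(4211)
= 28.65 · (3.6243) = 103.84 mV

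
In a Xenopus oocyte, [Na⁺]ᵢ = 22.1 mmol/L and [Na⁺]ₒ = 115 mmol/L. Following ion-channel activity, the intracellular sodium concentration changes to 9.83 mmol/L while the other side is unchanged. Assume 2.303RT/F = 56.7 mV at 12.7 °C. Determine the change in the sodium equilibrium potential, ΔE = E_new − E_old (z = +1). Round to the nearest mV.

E_old = (56.7/1)·log₁₀(115/22.1) = 40.61 mV
E_new = (56.7/1)·log₁₀(115/9.83) = 60.56 mV
ΔE = 60.56 − (40.61) = 19.95 mV

20 mV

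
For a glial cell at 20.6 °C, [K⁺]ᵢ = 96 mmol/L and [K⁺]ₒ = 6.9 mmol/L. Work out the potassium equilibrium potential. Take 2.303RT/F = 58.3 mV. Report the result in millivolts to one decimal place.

E = (58.3/z) · log₁₀([K⁺]_out/[K⁺]_in) with z = +1.
= (58.3/1) · log₁₀(6.9/96) = 58.30 · log₁₀(0.07188)
= 58.30 · (-1.1434) = -66.66 mV

-66.7 mV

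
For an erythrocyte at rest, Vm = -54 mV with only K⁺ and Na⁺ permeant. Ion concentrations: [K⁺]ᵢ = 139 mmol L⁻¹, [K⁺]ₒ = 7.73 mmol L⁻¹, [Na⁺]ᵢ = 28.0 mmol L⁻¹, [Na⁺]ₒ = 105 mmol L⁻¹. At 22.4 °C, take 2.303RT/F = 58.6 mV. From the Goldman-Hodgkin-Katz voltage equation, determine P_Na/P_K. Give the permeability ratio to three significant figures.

Let α = P_Na/P_K. GHK: Vm = 58.6·log₁₀[(Kₒ + α·Naₒ)/(Kᵢ + α·Naᵢ)].
10^(Vm/58.6) = 10^(-54.0/58.6) = 0.11981
So 0.11981·(Kᵢ + α·Naᵢ) = Kₒ + α·Naₒ → α = (0.11981·139.0 − 7.73) / (105.0 − 0.11981·28.0)
α = (16.65 − 7.73) / (105.0 − 3.355) = 8.924/101.6 = 0.08779

0.0878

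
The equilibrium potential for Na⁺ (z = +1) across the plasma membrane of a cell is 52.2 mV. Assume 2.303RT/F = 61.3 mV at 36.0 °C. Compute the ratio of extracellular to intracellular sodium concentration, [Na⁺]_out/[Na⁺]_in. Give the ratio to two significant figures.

log₁₀([out]/[in]) = E·z/(61.3) = 52.2 × 1 / 61.3 = 0.8515
[out]/[in] = 10^(0.8515) = 7.105

7.1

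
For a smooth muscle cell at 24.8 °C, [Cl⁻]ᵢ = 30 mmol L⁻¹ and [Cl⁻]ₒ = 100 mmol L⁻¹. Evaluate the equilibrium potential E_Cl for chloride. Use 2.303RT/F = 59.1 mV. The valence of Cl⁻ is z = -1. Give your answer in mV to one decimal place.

-30.9 mV

E = (59.1/z) · log₁₀([Cl⁻]_out/[Cl⁻]_in) with z = -1.
For an anion, dividing by z = -1 reverses the sign.
= (59.1/-1) · log₁₀(100/30) = -59.10 · log₁₀(3.333)
= -59.10 · (0.5229) = -30.90 mV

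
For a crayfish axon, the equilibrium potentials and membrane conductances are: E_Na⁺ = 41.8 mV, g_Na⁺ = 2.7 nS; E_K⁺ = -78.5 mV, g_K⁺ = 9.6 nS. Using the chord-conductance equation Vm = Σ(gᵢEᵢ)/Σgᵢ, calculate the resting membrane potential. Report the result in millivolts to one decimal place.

-52.1 mV

Σ gᵢEᵢ = 2.7·(41.8) + 9.6·(-78.5) = -640.74
Σ gᵢ = 2.7 + 9.6 = 12.3
Vm = -640.74 / 12.3 = -52.09 mV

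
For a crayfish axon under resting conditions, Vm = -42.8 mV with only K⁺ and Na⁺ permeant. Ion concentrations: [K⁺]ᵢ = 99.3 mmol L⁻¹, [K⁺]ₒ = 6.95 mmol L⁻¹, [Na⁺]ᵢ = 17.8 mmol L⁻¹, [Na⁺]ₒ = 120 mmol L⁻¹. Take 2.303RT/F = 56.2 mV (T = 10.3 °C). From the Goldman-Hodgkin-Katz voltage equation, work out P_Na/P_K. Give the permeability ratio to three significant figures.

0.0876

Let α = P_Na/P_K. GHK: Vm = 56.2·log₁₀[(Kₒ + α·Naₒ)/(Kᵢ + α·Naᵢ)].
10^(Vm/56.2) = 10^(-42.8/56.2) = 0.17315
So 0.17315·(Kᵢ + α·Naᵢ) = Kₒ + α·Naₒ → α = (0.17315·99.3 − 6.95) / (120.0 − 0.17315·17.8)
α = (17.19 − 6.95) / (120.0 − 3.082) = 10.24/116.9 = 0.08762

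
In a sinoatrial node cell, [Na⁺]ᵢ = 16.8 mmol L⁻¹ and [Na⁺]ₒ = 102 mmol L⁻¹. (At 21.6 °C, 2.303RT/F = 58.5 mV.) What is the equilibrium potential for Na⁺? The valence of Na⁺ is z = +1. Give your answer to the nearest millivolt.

E = (58.5/z) · log₁₀([Na⁺]_out/[Na⁺]_in) with z = +1.
= (58.5/1) · log₁₀(102/16.8) = 58.50 · log₁₀(6.071)
= 58.50 · (0.7833) = 45.82 mV

46 mV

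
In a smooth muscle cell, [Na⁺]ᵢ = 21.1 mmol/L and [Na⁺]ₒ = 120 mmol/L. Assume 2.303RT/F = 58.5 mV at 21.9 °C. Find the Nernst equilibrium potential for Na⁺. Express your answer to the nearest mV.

E = (58.5/z) · log₁₀([Na⁺]_out/[Na⁺]_in) with z = +1.
= (58.5/1) · log₁₀(120/21.1) = 58.50 · log₁₀(5.687)
= 58.50 · (0.7549) = 44.16 mV

44 mV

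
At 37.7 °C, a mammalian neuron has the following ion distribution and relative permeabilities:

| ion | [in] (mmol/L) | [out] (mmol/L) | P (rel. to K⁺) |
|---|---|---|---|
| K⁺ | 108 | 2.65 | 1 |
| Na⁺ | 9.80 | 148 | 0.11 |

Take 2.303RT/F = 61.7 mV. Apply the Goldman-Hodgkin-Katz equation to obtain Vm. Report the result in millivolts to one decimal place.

-46.9 mV

Vm = 61.7 · log₁₀[(Σ P·[cation]ₒ + Σ P·[anion]ᵢ) / (Σ P·[cation]ᵢ + Σ P·[anion]ₒ)]
Numerator = 1×2.65 + 0.11×148 = 18.93
Denominator = 1×108 + 0.11×9.80 = 109.1
Vm = 61.7 · log₁₀(0.17355) = 61.7 × (-0.7606) = -46.93 mV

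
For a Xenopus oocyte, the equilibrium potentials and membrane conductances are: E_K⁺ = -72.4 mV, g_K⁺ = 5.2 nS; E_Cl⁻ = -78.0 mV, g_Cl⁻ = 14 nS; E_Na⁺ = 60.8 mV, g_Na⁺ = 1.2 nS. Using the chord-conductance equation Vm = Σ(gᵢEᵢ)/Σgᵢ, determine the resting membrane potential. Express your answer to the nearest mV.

-68 mV

Σ gᵢEᵢ = 5.2·(-72.4) + 14·(-78.0) + 1.2·(60.8) = -1395.52
Σ gᵢ = 5.2 + 14 + 1.2 = 20.4
Vm = -1395.52 / 20.4 = -68.41 mV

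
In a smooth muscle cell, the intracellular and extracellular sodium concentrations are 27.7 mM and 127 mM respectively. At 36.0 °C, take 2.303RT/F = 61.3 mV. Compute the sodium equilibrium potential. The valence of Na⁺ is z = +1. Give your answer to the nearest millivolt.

E = (61.3/z) · log₁₀([Na⁺]_out/[Na⁺]_in) with z = +1.
= (61.3/1) · log₁₀(127/27.7) = 61.30 · log₁₀(4.585)
= 61.30 · (0.6613) = 40.54 mV

41 mV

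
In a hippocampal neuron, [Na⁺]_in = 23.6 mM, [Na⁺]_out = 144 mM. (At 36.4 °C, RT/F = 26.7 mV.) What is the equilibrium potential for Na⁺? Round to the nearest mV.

E = (26.7/z) · ln([Na⁺]_out/[Na⁺]_in) with z = +1.
= (26.7/1) · ln(144/23.6) = 26.70 · ln(6.102)
= 26.70 · (1.8086) = 48.29 mV

48 mV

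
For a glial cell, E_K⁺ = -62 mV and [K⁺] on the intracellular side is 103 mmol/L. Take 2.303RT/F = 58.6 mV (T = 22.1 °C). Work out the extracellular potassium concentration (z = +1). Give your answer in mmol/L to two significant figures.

Nernst: E = (58.6/1) · log₁₀([out]/[in]), so log₁₀([out]/[in]) = -62.0 × 1 / 58.6 = -1.0580.
[out]/[in] = 10^(-1.0580) = 0.08749.
[out] = 0.08749 × 103 = 9.012 mmol/L.

9.0 mmol/L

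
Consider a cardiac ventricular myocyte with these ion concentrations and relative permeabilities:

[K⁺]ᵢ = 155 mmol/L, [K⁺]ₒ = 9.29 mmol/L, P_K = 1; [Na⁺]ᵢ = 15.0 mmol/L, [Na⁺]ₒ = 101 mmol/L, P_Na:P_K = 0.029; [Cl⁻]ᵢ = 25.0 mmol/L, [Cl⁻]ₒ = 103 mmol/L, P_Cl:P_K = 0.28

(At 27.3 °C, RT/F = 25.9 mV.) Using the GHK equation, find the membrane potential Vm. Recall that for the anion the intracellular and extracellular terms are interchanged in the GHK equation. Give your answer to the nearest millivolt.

-59 mV

Vm = 25.9 · ln[(Σ P·[cation]ₒ + Σ P·[anion]ᵢ) / (Σ P·[cation]ᵢ + Σ P·[anion]ₒ)]
Numerator = 1×9.29 + 0.029×101 + 0.28×25.0 = 19.22
Denominator = 1×155 + 0.029×15.0 + 0.28×103 = 184.3
Vm = 25.9 · ln(0.1043) = 25.9 × (-2.2605) = -58.55 mV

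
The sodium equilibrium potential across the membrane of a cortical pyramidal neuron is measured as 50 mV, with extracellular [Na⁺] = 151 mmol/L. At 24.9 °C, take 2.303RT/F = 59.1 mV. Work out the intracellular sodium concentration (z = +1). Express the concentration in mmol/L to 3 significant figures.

Nernst: E = (59.1/1) · log₁₀([out]/[in]), so log₁₀([out]/[in]) = 50.0 × 1 / 59.1 = 0.8460.
[out]/[in] = 10^(0.8460) = 7.015.
[in] = 151 / 7.015 = 21.53 mmol/L.

21.5 mmol/L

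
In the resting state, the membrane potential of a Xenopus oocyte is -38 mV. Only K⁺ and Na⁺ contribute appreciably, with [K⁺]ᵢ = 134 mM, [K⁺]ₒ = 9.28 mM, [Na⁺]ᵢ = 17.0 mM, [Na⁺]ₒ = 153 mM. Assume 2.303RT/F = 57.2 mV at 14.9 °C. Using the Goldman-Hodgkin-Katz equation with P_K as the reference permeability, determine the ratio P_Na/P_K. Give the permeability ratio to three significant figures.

Let α = P_Na/P_K. GHK: Vm = 57.2·log₁₀[(Kₒ + α·Naₒ)/(Kᵢ + α·Naᵢ)].
10^(Vm/57.2) = 10^(-38.0/57.2) = 0.2166
So 0.2166·(Kᵢ + α·Naᵢ) = Kₒ + α·Naₒ → α = (0.2166·134.0 − 9.28) / (153.0 − 0.2166·17.0)
α = (29.02 − 9.28) / (153.0 − 3.682) = 19.74/149.3 = 0.1322

0.132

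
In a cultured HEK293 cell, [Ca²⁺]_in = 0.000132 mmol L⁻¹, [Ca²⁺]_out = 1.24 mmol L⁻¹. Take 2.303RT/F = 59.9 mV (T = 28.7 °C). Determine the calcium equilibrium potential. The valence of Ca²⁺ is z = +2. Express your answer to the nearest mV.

E = (59.9/z) · log₁₀([Ca²⁺]_out/[Ca²⁺]_in) with z = +2.
= (59.9/2) · log₁₀(1.24/0.000132) = 29.95 · log₁₀(9394)
= 29.95 · (3.9728) = 118.99 mV

119 mV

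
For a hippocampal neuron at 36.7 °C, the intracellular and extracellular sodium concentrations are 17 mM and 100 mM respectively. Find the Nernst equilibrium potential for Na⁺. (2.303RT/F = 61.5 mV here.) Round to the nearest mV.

47 mV

E = (61.5/z) · log₁₀([Na⁺]_out/[Na⁺]_in) with z = +1.
= (61.5/1) · log₁₀(100/17) = 61.50 · log₁₀(5.882)
= 61.50 · (0.7696) = 47.33 mV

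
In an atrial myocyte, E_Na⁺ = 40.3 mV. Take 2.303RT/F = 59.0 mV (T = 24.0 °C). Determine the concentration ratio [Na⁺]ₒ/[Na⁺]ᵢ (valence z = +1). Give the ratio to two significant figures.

4.8

log₁₀([out]/[in]) = E·z/(59.0) = 40.3 × 1 / 59.0 = 0.6831
[out]/[in] = 10^(0.6831) = 4.82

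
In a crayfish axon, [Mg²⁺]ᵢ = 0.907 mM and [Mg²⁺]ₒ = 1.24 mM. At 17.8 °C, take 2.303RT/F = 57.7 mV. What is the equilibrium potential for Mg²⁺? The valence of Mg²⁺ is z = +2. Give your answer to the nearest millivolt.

4 mV

E = (57.7/z) · log₁₀([Mg²⁺]_out/[Mg²⁺]_in) with z = +2.
= (57.7/2) · log₁₀(1.24/0.907) = 28.85 · log₁₀(1.367)
= 28.85 · (0.1358) = 3.92 mV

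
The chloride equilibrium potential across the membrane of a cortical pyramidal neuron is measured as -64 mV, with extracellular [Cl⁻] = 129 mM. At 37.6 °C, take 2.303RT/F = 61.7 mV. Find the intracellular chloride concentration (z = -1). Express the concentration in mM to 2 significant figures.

12 mM

Nernst: E = (61.7/-1) · log₁₀([out]/[in]), so log₁₀([out]/[in]) = -64.0 × -1 / 61.7 = 1.0373.
[out]/[in] = 10^(1.0373) = 10.9.
[in] = 129 / 10.9 = 11.84 mM.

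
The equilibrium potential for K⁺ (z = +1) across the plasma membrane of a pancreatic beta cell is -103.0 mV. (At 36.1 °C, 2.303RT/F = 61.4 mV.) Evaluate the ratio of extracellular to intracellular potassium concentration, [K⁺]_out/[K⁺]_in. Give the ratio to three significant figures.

0.0210

log₁₀([out]/[in]) = E·z/(61.4) = -103.0 × 1 / 61.4 = -1.6775
[out]/[in] = 10^(-1.6775) = 0.02101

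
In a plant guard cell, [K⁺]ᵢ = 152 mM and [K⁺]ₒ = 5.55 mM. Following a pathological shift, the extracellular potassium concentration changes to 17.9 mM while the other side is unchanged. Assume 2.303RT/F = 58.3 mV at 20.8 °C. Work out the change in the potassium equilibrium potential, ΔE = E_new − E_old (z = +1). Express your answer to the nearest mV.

30 mV

E_old = (58.3/1)·log₁₀(5.55/152) = -83.81 mV
E_new = (58.3/1)·log₁₀(17.9/152) = -54.16 mV
ΔE = -54.16 − (-83.81) = 29.65 mV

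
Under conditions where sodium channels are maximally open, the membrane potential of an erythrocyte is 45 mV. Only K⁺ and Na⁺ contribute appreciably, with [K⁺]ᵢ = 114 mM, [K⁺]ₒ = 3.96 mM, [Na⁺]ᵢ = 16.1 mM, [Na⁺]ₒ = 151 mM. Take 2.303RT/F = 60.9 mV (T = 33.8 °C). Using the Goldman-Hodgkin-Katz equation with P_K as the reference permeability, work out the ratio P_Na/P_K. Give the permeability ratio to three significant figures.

9.90

Let α = P_Na/P_K. GHK: Vm = 60.9·log₁₀[(Kₒ + α·Naₒ)/(Kᵢ + α·Naᵢ)].
10^(Vm/60.9) = 10^(45.0/60.9) = 5.4817
So 5.4817·(Kᵢ + α·Naᵢ) = Kₒ + α·Naₒ → α = (5.4817·114.0 − 3.96) / (151.0 − 5.4817·16.1)
α = (624.9 − 3.96) / (151.0 − 88.26) = 621/62.74 = 9.897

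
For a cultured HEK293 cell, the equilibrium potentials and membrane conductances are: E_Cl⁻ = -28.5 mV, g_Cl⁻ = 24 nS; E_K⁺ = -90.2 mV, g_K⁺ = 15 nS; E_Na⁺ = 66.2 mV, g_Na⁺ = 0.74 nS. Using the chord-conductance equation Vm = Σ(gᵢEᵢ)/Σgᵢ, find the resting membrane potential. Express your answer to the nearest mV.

-50 mV

Σ gᵢEᵢ = 24·(-28.5) + 15·(-90.2) + 0.74·(66.2) = -1988.01
Σ gᵢ = 24 + 15 + 0.74 = 39.74
Vm = -1988.01 / 39.74 = -50.03 mV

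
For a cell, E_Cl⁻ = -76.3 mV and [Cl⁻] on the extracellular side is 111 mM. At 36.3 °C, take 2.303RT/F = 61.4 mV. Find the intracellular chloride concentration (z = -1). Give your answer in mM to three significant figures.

Nernst: E = (61.4/-1) · log₁₀([out]/[in]), so log₁₀([out]/[in]) = -76.3 × -1 / 61.4 = 1.2427.
[out]/[in] = 10^(1.2427) = 17.49.
[in] = 111 / 17.49 = 6.348 mM.

6.35 mM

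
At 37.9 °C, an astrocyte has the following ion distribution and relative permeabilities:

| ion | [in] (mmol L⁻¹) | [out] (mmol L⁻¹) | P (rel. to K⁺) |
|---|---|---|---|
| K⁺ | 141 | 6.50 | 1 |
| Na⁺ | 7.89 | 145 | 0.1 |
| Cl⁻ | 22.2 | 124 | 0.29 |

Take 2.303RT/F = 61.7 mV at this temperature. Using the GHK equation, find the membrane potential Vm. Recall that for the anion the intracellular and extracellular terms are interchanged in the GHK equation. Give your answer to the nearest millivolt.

Vm = 61.7 · log₁₀[(Σ P·[cation]ₒ + Σ P·[anion]ᵢ) / (Σ P·[cation]ᵢ + Σ P·[anion]ₒ)]
Numerator = 1×6.50 + 0.1×145 + 0.29×22.2 = 27.44
Denominator = 1×141 + 0.1×7.89 + 0.29×124 = 177.7
Vm = 61.7 · log₁₀(0.15436) = 61.7 × (-0.8115) = -50.07 mV

-50 mV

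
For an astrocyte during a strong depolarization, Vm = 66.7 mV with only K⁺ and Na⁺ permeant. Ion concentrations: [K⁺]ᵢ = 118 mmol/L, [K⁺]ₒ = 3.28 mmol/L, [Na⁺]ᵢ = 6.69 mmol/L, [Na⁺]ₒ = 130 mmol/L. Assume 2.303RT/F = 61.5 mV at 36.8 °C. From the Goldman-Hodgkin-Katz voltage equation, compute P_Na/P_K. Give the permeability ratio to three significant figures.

Let α = P_Na/P_K. GHK: Vm = 61.5·log₁₀[(Kₒ + α·Naₒ)/(Kᵢ + α·Naᵢ)].
10^(Vm/61.5) = 10^(66.7/61.5) = 12.149
So 12.149·(Kᵢ + α·Naᵢ) = Kₒ + α·Naₒ → α = (12.149·118.0 − 3.28) / (130.0 − 12.149·6.69)
α = (1434 − 3.28) / (130.0 − 81.28) = 1430/48.72 = 29.36

29.4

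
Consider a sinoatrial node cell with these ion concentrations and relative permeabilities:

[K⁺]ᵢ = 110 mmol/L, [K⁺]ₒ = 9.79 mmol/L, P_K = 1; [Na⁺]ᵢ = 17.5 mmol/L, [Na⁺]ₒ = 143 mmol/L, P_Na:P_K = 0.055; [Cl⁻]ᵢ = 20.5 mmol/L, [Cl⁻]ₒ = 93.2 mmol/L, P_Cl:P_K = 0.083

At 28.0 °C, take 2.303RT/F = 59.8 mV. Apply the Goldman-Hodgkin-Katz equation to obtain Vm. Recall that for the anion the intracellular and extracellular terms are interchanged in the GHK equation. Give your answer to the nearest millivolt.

Vm = 59.8 · log₁₀[(Σ P·[cation]ₒ + Σ P·[anion]ᵢ) / (Σ P·[cation]ᵢ + Σ P·[anion]ₒ)]
Numerator = 1×9.79 + 0.055×143 + 0.083×20.5 = 19.36
Denominator = 1×110 + 0.055×17.5 + 0.083×93.2 = 118.7
Vm = 59.8 · log₁₀(0.16307) = 59.8 × (-0.7876) = -47.10 mV

-47 mV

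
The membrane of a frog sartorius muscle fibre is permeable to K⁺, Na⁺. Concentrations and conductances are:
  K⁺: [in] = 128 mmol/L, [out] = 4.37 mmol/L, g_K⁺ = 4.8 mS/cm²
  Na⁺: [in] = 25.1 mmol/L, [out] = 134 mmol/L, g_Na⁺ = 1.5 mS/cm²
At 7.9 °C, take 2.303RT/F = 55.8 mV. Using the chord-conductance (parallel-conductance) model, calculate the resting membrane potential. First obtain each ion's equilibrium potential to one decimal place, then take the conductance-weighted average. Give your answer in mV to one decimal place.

-52.7 mV

E_K⁺ = (55.8/1)·log₁₀(4.37/128) = -81.8 mV
E_Na⁺ = (55.8/1)·log₁₀(134/25.1) = 40.6 mV
Vm = (Σ gᵢEᵢ)/(Σ gᵢ) = (4.8·-81.8 + 1.5·40.6) / (4.8 + 1.5)
= -331.74 / 6.3 = -52.66 mV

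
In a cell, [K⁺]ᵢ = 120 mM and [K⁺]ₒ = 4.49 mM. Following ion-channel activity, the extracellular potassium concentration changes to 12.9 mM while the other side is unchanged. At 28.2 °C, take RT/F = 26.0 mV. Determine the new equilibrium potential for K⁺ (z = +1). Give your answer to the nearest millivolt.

-58 mV

After the shift: [K⁺]_out = 12.9, [K⁺]_in = 120 mM.
E_new = (26.0/1)·ln(12.9/120) = 26.00 · (-2.2303) = -57.99 mV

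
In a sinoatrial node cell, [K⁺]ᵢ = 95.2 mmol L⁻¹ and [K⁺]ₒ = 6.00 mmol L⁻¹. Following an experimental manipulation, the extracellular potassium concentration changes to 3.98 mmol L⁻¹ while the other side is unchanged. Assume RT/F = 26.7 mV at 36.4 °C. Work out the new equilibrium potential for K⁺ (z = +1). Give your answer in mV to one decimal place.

After the shift: [K⁺]_out = 3.98, [K⁺]_in = 95.2 mmol L⁻¹.
E_new = (26.7/1)·ln(3.98/95.2) = 26.70 · (-3.1747) = -84.76 mV

-84.8 mV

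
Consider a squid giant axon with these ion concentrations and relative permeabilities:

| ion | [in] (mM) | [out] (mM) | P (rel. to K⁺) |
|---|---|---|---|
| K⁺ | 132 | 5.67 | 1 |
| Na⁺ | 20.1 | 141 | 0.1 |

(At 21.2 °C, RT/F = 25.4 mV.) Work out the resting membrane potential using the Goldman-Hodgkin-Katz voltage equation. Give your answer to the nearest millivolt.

Vm = 25.4 · ln[(Σ P·[cation]ₒ + Σ P·[anion]ᵢ) / (Σ P·[cation]ᵢ + Σ P·[anion]ₒ)]
Numerator = 1×5.67 + 0.1×141 = 19.77
Denominator = 1×132 + 0.1×20.1 = 134
Vm = 25.4 · ln(0.14753) = 25.4 × (-1.9137) = -48.61 mV

-49 mV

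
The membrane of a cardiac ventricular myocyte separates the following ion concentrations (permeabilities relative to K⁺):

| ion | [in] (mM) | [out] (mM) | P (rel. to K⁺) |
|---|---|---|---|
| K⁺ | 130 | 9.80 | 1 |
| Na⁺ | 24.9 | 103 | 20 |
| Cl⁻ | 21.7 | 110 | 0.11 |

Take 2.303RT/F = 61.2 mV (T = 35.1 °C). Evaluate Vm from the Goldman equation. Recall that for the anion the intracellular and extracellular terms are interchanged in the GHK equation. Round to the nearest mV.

31 mV

Vm = 61.2 · log₁₀[(Σ P·[cation]ₒ + Σ P·[anion]ᵢ) / (Σ P·[cation]ᵢ + Σ P·[anion]ₒ)]
Numerator = 1×9.80 + 20×103 + 0.11×21.7 = 2072
Denominator = 1×130 + 20×24.9 + 0.11×110 = 640.1
Vm = 61.2 · log₁₀(3.2373) = 61.2 × (0.5102) = 31.22 mV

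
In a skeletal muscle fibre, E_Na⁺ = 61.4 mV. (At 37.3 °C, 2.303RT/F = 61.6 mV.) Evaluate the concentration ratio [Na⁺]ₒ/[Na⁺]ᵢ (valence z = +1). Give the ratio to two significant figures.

log₁₀([out]/[in]) = E·z/(61.6) = 61.4 × 1 / 61.6 = 0.9968
[out]/[in] = 10^(0.9968) = 9.926

9.9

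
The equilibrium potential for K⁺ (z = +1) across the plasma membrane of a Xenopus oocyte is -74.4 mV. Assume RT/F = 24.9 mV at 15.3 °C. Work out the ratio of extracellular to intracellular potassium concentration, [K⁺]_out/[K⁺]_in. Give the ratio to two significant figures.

ln([out]/[in]) = E·z/(24.9) = -74.4 × 1 / 24.9 = -2.9880
[out]/[in] = e^(-2.9880) = 0.05039

0.050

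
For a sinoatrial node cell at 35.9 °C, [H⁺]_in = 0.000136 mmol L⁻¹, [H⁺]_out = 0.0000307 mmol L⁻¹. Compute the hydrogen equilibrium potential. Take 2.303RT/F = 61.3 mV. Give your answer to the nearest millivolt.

-40 mV

E = (61.3/z) · log₁₀([H⁺]_out/[H⁺]_in) with z = +1.
= (61.3/1) · log₁₀(0.0000307/0.000136) = 61.30 · log₁₀(0.2257)
= 61.30 · (-0.6464) = -39.62 mV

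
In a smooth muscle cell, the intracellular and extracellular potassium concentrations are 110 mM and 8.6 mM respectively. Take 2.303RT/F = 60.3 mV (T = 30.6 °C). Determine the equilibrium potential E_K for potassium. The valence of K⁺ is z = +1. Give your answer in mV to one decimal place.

E = (60.3/z) · log₁₀([K⁺]_out/[K⁺]_in) with z = +1.
= (60.3/1) · log₁₀(8.6/110) = 60.30 · log₁₀(0.07818)
= 60.30 · (-1.1069) = -66.75 mV

-66.7 mV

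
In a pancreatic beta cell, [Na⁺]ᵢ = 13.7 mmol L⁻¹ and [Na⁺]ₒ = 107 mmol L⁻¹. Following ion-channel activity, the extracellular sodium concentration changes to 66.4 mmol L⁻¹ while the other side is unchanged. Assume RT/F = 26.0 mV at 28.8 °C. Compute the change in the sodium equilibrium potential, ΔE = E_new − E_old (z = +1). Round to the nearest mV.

E_old = (26.0/1)·ln(107/13.7) = 53.44 mV
E_new = (26.0/1)·ln(66.4/13.7) = 41.04 mV
ΔE = 41.04 − (53.44) = -12.41 mV

-12 mV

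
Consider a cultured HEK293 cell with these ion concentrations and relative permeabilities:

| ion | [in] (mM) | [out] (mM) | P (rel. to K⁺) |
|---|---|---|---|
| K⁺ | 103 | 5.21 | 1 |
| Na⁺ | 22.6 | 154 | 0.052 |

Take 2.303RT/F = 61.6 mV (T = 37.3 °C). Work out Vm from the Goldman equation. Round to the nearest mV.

Vm = 61.6 · log₁₀[(Σ P·[cation]ₒ + Σ P·[anion]ᵢ) / (Σ P·[cation]ᵢ + Σ P·[anion]ₒ)]
Numerator = 1×5.21 + 0.052×154 = 13.22
Denominator = 1×103 + 0.052×22.6 = 104.2
Vm = 61.6 · log₁₀(0.12688) = 61.6 × (-0.8966) = -55.23 mV

-55 mV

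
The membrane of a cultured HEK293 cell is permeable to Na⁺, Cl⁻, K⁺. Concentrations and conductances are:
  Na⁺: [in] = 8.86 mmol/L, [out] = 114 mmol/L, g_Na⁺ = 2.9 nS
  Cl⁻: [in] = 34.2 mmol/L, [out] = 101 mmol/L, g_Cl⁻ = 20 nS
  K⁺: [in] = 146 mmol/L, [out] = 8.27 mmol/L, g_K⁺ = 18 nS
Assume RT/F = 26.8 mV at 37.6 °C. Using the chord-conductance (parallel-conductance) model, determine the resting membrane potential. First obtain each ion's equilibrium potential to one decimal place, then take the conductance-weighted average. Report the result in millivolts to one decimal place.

-43.2 mV

E_Na⁺ = (26.8/1)·ln(114/8.86) = 68.5 mV
E_Cl⁻ = (26.8/-1)·ln(101/34.2) = -29.0 mV
E_K⁺ = (26.8/1)·ln(8.27/146) = -76.9 mV
Vm = (Σ gᵢEᵢ)/(Σ gᵢ) = (2.9·68.5 + 20·-29.0 + 18·-76.9) / (2.9 + 20 + 18)
= -1765.55 / 40.9 = -43.17 mV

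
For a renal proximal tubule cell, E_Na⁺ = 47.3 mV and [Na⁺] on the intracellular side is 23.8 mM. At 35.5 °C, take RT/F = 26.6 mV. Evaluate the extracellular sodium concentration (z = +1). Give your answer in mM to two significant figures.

Nernst: E = (26.6/1) · ln([out]/[in]), so ln([out]/[in]) = 47.3 × 1 / 26.6 = 1.7782.
[out]/[in] = e^(1.7782) = 5.919.
[out] = 5.919 × 23.8 = 140.9 mM.

140 mM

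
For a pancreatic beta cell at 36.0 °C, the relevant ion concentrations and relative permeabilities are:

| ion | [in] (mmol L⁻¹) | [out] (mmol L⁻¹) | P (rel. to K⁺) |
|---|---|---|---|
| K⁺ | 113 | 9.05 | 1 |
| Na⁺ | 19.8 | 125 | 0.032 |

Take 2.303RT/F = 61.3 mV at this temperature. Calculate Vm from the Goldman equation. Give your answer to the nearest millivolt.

-58 mV

Vm = 61.3 · log₁₀[(Σ P·[cation]ₒ + Σ P·[anion]ᵢ) / (Σ P·[cation]ᵢ + Σ P·[anion]ₒ)]
Numerator = 1×9.05 + 0.032×125 = 13.05
Denominator = 1×113 + 0.032×19.8 = 113.6
Vm = 61.3 · log₁₀(0.11484) = 61.3 × (-0.9399) = -57.62 mV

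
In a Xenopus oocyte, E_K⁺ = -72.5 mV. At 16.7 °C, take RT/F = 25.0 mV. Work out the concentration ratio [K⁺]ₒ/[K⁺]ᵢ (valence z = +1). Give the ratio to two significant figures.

0.055

ln([out]/[in]) = E·z/(25.0) = -72.5 × 1 / 25.0 = -2.9000
[out]/[in] = e^(-2.9000) = 0.05502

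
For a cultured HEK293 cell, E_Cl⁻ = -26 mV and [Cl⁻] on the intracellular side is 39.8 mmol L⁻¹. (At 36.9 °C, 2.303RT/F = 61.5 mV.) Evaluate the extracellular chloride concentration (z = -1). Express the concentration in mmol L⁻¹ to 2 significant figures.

Nernst: E = (61.5/-1) · log₁₀([out]/[in]), so log₁₀([out]/[in]) = -26.0 × -1 / 61.5 = 0.4228.
[out]/[in] = 10^(0.4228) = 2.647.
[out] = 2.647 × 39.8 = 105.4 mmol L⁻¹.

110 mmol L⁻¹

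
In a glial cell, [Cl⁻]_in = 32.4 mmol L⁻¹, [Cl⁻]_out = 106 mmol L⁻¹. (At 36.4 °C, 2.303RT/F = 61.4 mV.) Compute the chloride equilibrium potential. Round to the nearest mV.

-32 mV

E = (61.4/z) · log₁₀([Cl⁻]_out/[Cl⁻]_in) with z = -1.
For an anion, dividing by z = -1 reverses the sign.
= (61.4/-1) · log₁₀(106/32.4) = -61.40 · log₁₀(3.272)
= -61.40 · (0.5148) = -31.61 mV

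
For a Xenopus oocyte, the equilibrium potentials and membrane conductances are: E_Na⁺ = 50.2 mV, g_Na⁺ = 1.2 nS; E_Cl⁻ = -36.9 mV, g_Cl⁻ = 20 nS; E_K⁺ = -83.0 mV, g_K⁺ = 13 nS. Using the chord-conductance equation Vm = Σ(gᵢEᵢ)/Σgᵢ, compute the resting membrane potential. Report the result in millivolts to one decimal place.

-51.4 mV

Σ gᵢEᵢ = 1.2·(50.2) + 20·(-36.9) + 13·(-83.0) = -1756.76
Σ gᵢ = 1.2 + 20 + 13 = 34.2
Vm = -1756.76 / 34.2 = -51.37 mV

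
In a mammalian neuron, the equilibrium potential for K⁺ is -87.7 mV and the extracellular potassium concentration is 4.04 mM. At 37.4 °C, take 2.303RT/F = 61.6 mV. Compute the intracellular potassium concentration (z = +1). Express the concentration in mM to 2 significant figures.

Nernst: E = (61.6/1) · log₁₀([out]/[in]), so log₁₀([out]/[in]) = -87.7 × 1 / 61.6 = -1.4237.
[out]/[in] = 10^(-1.4237) = 0.0377.
[in] = 4.04 / 0.0377 = 107.2 mM.

110 mM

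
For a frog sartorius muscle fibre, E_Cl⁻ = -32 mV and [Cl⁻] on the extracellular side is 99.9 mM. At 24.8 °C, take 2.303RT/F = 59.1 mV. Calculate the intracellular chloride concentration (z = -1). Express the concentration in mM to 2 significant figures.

29 mM

Nernst: E = (59.1/-1) · log₁₀([out]/[in]), so log₁₀([out]/[in]) = -32.0 × -1 / 59.1 = 0.5415.
[out]/[in] = 10^(0.5415) = 3.479.
[in] = 99.9 / 3.479 = 28.72 mM.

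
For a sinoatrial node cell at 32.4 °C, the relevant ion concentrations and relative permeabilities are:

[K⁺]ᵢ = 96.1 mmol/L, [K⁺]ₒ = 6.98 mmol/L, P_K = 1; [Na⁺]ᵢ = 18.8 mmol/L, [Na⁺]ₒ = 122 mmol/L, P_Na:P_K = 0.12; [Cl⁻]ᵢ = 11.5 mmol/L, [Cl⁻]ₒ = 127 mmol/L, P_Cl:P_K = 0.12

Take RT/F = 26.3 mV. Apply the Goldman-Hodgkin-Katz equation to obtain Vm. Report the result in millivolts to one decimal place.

-42.0 mV

Vm = 26.3 · ln[(Σ P·[cation]ₒ + Σ P·[anion]ᵢ) / (Σ P·[cation]ᵢ + Σ P·[anion]ₒ)]
Numerator = 1×6.98 + 0.12×122 + 0.12×11.5 = 23
Denominator = 1×96.1 + 0.12×18.8 + 0.12×127 = 113.6
Vm = 26.3 · ln(0.20247) = 26.3 × (-1.5972) = -42.01 mV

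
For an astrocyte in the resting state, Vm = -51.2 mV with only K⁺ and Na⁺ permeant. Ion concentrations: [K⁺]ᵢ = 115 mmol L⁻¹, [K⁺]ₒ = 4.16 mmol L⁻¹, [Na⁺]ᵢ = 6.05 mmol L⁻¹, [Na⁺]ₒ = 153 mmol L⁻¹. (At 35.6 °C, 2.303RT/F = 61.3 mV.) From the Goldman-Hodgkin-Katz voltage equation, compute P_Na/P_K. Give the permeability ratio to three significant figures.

Let α = P_Na/P_K. GHK: Vm = 61.3·log₁₀[(Kₒ + α·Naₒ)/(Kᵢ + α·Naᵢ)].
10^(Vm/61.3) = 10^(-51.2/61.3) = 0.14614
So 0.14614·(Kᵢ + α·Naᵢ) = Kₒ + α·Naₒ → α = (0.14614·115.0 − 4.16) / (153.0 − 0.14614·6.05)
α = (16.81 − 4.16) / (153.0 − 0.8841) = 12.65/152.1 = 0.08313

0.0831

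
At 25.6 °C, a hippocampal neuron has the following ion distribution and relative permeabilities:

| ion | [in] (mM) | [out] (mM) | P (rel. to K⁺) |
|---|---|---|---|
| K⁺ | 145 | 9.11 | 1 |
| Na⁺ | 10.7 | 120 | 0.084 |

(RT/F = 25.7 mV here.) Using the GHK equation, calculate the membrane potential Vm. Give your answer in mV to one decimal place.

Vm = 25.7 · ln[(Σ P·[cation]ₒ + Σ P·[anion]ᵢ) / (Σ P·[cation]ᵢ + Σ P·[anion]ₒ)]
Numerator = 1×9.11 + 0.084×120 = 19.19
Denominator = 1×145 + 0.084×10.7 = 145.9
Vm = 25.7 · ln(0.13153) = 25.7 × (-2.0285) = -52.13 mV

-52.1 mV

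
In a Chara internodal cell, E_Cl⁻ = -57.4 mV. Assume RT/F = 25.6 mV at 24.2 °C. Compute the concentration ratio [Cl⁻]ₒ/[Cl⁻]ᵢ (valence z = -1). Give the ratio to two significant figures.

9.4

ln([out]/[in]) = E·z/(25.6) = -57.4 × -1 / 25.6 = 2.2422
[out]/[in] = e^(2.2422) = 9.414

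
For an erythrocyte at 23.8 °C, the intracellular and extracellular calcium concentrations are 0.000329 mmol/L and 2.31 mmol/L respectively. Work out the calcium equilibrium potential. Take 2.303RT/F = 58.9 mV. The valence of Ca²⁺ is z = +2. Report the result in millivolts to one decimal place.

E = (58.9/z) · log₁₀([Ca²⁺]_out/[Ca²⁺]_in) with z = +2.
= (58.9/2) · log₁₀(2.31/0.000329) = 29.45 · log₁₀(7021)
= 29.45 · (3.8464) = 113.28 mV

113.3 mV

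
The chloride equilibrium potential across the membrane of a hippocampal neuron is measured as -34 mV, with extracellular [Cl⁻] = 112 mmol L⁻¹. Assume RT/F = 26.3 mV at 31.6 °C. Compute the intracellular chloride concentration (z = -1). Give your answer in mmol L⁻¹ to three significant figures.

Nernst: E = (26.3/-1) · ln([out]/[in]), so ln([out]/[in]) = -34.0 × -1 / 26.3 = 1.2928.
[out]/[in] = e^(1.2928) = 3.643.
[in] = 112 / 3.643 = 30.74 mmol L⁻¹.

30.7 mmol L⁻¹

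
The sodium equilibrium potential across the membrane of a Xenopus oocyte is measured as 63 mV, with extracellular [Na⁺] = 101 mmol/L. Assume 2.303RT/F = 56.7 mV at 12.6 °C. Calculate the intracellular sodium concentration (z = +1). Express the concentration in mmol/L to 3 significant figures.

Nernst: E = (56.7/1) · log₁₀([out]/[in]), so log₁₀([out]/[in]) = 63.0 × 1 / 56.7 = 1.1111.
[out]/[in] = 10^(1.1111) = 12.92.
[in] = 101 / 12.92 = 7.82 mmol/L.

7.82 mmol/L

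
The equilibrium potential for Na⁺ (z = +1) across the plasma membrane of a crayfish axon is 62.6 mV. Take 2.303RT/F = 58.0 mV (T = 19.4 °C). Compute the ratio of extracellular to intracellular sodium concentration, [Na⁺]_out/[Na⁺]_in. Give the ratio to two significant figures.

log₁₀([out]/[in]) = E·z/(58.0) = 62.6 × 1 / 58.0 = 1.0793
[out]/[in] = 10^(1.0793) = 12

12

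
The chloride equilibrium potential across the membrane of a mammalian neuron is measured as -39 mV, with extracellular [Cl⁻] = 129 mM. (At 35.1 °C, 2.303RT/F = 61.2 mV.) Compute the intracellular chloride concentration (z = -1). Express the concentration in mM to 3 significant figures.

Nernst: E = (61.2/-1) · log₁₀([out]/[in]), so log₁₀([out]/[in]) = -39.0 × -1 / 61.2 = 0.6373.
[out]/[in] = 10^(0.6373) = 4.338.
[in] = 129 / 4.338 = 29.74 mM.

29.7 mM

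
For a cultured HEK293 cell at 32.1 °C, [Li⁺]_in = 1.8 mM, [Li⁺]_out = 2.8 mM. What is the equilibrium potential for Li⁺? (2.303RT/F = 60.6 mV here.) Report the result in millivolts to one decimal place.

E = (60.6/z) · log₁₀([Li⁺]_out/[Li⁺]_in) with z = +1.
= (60.6/1) · log₁₀(2.8/1.8) = 60.60 · log₁₀(1.556)
= 60.60 · (0.1919) = 11.63 mV

11.6 mV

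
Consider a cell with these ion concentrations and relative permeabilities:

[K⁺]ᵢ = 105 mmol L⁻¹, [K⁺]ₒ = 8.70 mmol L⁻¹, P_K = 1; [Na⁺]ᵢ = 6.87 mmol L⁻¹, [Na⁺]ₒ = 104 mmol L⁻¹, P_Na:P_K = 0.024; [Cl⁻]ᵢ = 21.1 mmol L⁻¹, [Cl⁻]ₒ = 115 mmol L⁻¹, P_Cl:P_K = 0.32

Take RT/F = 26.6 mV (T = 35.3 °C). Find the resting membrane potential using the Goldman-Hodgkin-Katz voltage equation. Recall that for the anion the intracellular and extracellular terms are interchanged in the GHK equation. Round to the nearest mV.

-55 mV

Vm = 26.6 · ln[(Σ P·[cation]ₒ + Σ P·[anion]ᵢ) / (Σ P·[cation]ᵢ + Σ P·[anion]ₒ)]
Numerator = 1×8.70 + 0.024×104 + 0.32×21.1 = 17.95
Denominator = 1×105 + 0.024×6.87 + 0.32×115 = 142
Vm = 26.6 · ln(0.12643) = 26.6 × (-2.0681) = -55.01 mV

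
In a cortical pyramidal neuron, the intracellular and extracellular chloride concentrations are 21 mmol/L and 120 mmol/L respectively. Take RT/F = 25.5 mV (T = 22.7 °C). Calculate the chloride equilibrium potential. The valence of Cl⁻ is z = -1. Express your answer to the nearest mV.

-44 mV

E = (25.5/z) · ln([Cl⁻]_out/[Cl⁻]_in) with z = -1.
For an anion, dividing by z = -1 reverses the sign.
= (25.5/-1) · ln(120/21) = -25.50 · ln(5.714)
= -25.50 · (1.7430) = -44.45 mV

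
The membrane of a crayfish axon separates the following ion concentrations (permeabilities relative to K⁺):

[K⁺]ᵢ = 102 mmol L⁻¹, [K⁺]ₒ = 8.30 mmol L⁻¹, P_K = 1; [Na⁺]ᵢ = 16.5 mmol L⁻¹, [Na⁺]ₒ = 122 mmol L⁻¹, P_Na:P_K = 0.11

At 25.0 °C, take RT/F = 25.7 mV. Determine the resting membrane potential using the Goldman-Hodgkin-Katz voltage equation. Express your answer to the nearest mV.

-40 mV

Vm = 25.7 · ln[(Σ P·[cation]ₒ + Σ P·[anion]ᵢ) / (Σ P·[cation]ᵢ + Σ P·[anion]ₒ)]
Numerator = 1×8.30 + 0.11×122 = 21.72
Denominator = 1×102 + 0.11×16.5 = 103.8
Vm = 25.7 · ln(0.20922) = 25.7 × (-1.5644) = -40.20 mV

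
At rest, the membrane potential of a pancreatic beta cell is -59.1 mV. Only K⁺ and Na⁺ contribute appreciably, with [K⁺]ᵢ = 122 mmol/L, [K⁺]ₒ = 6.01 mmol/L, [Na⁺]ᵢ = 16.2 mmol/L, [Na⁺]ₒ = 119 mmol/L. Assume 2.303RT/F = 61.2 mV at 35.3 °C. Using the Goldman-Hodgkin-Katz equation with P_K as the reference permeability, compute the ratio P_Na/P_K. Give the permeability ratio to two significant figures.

Let α = P_Na/P_K. GHK: Vm = 61.2·log₁₀[(Kₒ + α·Naₒ)/(Kᵢ + α·Naᵢ)].
10^(Vm/61.2) = 10^(-59.1/61.2) = 0.10822
So 0.10822·(Kᵢ + α·Naᵢ) = Kₒ + α·Naₒ → α = (0.10822·122.0 − 6.01) / (119.0 − 0.10822·16.2)
α = (13.2 − 6.01) / (119.0 − 1.753) = 7.193/117.2 = 0.06135

0.061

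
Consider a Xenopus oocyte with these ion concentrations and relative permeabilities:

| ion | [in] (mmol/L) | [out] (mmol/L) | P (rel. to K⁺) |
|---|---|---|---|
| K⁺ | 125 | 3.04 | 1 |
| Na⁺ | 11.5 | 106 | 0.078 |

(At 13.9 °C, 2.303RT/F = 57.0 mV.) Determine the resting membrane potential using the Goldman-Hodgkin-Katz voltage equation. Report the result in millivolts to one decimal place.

Vm = 57.0 · log₁₀[(Σ P·[cation]ₒ + Σ P·[anion]ᵢ) / (Σ P·[cation]ᵢ + Σ P·[anion]ₒ)]
Numerator = 1×3.04 + 0.078×106 = 11.31
Denominator = 1×125 + 0.078×11.5 = 125.9
Vm = 57.0 · log₁₀(0.089819) = 57.0 × (-1.0466) = -59.66 mV

-59.7 mV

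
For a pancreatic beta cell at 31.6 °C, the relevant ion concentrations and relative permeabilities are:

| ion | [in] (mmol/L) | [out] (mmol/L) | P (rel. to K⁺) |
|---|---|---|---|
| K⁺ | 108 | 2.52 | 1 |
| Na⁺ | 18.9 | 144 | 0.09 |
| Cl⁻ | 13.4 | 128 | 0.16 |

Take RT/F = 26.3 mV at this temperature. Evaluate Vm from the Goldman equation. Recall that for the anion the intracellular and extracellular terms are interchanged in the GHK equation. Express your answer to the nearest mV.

Vm = 26.3 · ln[(Σ P·[cation]ₒ + Σ P·[anion]ᵢ) / (Σ P·[cation]ᵢ + Σ P·[anion]ₒ)]
Numerator = 1×2.52 + 0.09×144 + 0.16×13.4 = 17.62
Denominator = 1×108 + 0.09×18.9 + 0.16×128 = 130.2
Vm = 26.3 · ln(0.13538) = 26.3 × (-1.9997) = -52.59 mV

-53 mV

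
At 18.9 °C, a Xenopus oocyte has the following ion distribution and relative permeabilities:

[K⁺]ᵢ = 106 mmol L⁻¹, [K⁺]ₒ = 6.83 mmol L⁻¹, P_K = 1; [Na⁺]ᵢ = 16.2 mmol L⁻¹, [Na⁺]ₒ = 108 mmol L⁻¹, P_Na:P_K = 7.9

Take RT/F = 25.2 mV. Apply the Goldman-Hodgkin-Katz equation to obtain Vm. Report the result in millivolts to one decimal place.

Vm = 25.2 · ln[(Σ P·[cation]ₒ + Σ P·[anion]ᵢ) / (Σ P·[cation]ᵢ + Σ P·[anion]ₒ)]
Numerator = 1×6.83 + 7.9×108 = 860
Denominator = 1×106 + 7.9×16.2 = 234
Vm = 25.2 · ln(3.6757) = 25.2 × (1.3017) = 32.80 mV

32.8 mV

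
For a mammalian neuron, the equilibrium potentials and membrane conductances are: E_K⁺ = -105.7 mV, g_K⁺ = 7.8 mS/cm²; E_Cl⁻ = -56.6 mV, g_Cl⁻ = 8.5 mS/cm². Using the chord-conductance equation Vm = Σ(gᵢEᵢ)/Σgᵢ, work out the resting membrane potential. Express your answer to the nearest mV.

Σ gᵢEᵢ = 7.8·(-105.7) + 8.5·(-56.6) = -1305.56
Σ gᵢ = 7.8 + 8.5 = 16.3
Vm = -1305.56 / 16.3 = -80.10 mV

-80 mV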